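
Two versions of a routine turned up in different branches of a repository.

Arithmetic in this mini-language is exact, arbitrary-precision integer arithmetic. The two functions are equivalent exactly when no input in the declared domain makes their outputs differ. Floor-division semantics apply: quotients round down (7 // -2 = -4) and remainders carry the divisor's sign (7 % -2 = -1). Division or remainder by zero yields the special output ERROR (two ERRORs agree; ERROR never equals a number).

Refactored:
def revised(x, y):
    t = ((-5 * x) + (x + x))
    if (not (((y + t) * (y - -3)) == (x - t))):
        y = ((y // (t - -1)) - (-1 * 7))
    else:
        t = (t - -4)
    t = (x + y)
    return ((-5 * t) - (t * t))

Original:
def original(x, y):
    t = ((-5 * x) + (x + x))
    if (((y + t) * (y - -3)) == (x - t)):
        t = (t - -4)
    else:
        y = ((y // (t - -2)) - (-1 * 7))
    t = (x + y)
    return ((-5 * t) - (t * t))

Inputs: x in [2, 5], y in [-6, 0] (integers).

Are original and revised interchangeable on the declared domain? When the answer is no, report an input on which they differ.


Try x=2, y=-4.
original: t = -6; (((y + t) * (y - -3)) == (x - t)) -> false; y = 8; t = 10; return -150
revised: t = -6; (not (((y + t) * (y - -3)) == (x - t))) -> true; y = 7; t = 9; return -126
-150 against -126: the behavior changed.
verdict: not equivalent; witness: x=2, y=-4


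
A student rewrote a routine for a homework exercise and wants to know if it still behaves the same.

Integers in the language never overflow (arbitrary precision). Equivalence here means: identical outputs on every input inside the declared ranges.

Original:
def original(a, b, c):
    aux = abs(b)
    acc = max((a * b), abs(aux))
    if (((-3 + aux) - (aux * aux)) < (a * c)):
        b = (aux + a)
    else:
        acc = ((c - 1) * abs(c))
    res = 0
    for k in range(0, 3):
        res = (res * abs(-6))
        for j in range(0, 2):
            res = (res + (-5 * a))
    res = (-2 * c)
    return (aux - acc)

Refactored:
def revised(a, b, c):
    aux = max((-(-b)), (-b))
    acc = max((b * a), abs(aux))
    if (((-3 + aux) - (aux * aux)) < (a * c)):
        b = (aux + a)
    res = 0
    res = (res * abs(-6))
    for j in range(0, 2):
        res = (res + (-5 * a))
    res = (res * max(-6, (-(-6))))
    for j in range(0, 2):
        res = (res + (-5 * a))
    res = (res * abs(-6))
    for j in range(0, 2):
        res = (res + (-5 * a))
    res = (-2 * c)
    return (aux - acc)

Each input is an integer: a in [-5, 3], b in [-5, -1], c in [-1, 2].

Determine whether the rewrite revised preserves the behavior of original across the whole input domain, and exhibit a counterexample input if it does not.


a=-5, b=-3, c=2 yields 1 from original but -12 from revised.
verdict: not equivalent; witness: a=-5, b=-3, c=2


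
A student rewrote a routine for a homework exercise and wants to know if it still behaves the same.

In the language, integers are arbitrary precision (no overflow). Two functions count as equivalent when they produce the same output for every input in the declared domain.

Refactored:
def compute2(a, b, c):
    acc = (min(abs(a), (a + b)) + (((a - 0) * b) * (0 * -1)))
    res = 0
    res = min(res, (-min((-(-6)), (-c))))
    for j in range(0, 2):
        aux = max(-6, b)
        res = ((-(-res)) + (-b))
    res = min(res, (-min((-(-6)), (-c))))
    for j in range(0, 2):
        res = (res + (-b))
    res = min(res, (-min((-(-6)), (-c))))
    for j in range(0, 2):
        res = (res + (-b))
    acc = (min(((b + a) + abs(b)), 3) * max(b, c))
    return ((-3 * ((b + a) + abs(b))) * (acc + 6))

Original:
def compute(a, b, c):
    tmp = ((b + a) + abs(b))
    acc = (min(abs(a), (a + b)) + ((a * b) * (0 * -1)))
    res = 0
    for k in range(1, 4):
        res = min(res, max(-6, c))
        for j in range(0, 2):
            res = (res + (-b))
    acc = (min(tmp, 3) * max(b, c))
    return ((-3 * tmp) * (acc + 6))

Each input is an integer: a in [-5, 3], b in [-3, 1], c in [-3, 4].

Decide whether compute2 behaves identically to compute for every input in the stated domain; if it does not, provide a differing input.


This is a faithful refactor — arithmetic usage differs, statement counts differ, constant usage differs, loop structure differs, local variable names differ, min/max/abs usage differs, but the computed results match everywhere.
One worked example (a=-1, b=-3, c=-2) — compute: tmp becomes -1; next acc becomes -4; next res becomes 0; next at k=1:; next res becomes -2; next at j=0:; next res becomes 1; next at j=1:; next res becomes 4; next at k=2:; next res becomes -2; next at j=0:; next res becomes 1; next at j=1:; next res becomes 4; next at k=3:; next res becomes -2; next at j=0:; next res becomes 1; next at j=1:; next res becomes 4; next acc becomes 2; next final value 24; compute2: acc becomes -4; next res becomes 0; next res becomes -2; next at j=0:; next aux becomes -3; next res becomes 1; next at j=1:; next aux becomes -3; next res becomes 4; next res becomes -2; next at j=0:; next res becomes 1; next at j=1:; next res becomes 4; next res becomes -2; next at j=0:; next res becomes 1; next at j=1:; next res becomes 4; next acc becomes 2; next final value 24; agreement on 24.
Checked all 360 inputs in the declared domain: the outputs agree on every one.
verdict: equivalent


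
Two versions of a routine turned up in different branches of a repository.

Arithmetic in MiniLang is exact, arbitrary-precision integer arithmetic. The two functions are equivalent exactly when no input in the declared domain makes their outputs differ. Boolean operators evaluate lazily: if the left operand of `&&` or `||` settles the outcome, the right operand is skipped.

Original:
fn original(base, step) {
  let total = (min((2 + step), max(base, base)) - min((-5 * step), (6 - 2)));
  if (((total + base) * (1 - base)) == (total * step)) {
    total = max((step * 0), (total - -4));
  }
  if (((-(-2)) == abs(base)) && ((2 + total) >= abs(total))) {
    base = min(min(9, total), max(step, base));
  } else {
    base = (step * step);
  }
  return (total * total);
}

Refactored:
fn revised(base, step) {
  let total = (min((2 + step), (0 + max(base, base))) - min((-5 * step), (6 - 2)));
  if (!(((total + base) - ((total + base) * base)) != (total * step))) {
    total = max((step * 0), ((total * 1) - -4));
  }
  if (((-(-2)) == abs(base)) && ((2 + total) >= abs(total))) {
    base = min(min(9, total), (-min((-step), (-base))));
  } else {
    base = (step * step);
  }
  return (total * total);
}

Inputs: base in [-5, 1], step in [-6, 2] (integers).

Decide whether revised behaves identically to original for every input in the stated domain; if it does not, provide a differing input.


This is a faithful refactor — constant usage differs, and comparison usage differs, and arithmetic usage differs, and boolean connective usage differs, and min/max/abs usage differs, but the computed results match everywhere.
Tracing base=-1, step=1: original: total := 4 | (((total + base) * (1 - base)) == (total * step)): false | (((-(-2)) == abs(base)) && ((2 + total) >= abs(total))): false | base := 1 | result 16 | revised: total := 4 | (!(((total + base) - ((total + base) * base)) != (total * step))): false | (((-(-2)) == abs(base)) && ((2 + total) >= abs(total))): false | base := 1 | result 16 — matching result 16.
Across all 63 domain points the two functions coincide.
verdict: equivalent


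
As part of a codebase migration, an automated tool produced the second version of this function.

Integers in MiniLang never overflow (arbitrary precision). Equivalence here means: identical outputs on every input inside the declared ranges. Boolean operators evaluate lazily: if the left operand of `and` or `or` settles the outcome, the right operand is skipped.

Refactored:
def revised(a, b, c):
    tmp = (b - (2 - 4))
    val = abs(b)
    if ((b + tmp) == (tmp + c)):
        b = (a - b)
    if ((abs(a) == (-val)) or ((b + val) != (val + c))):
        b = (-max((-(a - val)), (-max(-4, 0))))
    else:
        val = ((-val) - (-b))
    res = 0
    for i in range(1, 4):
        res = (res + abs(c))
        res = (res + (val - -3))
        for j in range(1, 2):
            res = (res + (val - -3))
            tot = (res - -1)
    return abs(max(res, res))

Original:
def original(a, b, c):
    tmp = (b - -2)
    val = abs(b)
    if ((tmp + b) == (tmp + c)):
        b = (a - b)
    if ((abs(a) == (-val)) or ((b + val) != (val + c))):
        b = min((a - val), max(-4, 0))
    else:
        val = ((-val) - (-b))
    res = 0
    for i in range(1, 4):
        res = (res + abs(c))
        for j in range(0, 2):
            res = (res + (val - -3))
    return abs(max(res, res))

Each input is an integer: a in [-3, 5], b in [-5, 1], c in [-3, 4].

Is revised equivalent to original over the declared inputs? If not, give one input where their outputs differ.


Behavior is preserved: although local variable names differ, and loop structure differs, and arithmetic usage differs, and min/max/abs usage differs, and statement counts differ, and constant usage differs, the outputs never diverge.
Spot check at a=5, b=-5, c=-1 — original: tmp = -3; val = 5; ((tmp + b) == (tmp + c)) -> false; ((abs(a) == (-val)) or ((b + val) != (val + c))) -> true; b = 0; res = 0; [i=1]; res = 1; [j=0]; res = 9; [j=1]; res = 17; [i=2]; res = 18; [j=0]; res = 26; [j=1]; res = 34; [i=3]; res = 35; [j=0]; res = 43; [j=1]; res = 51; return 51. revised: tmp = -3; val = 5; ((b + tmp) == (tmp + c)) -> false; ((abs(a) == (-val)) or ((b + val) != (val + c))) -> true; b = 0; res = 0; [i=1]; res = 1; res = 9; [j=1]; res = 17; tot = 18; [i=2]; res = 18; res = 26; [j=1]; res = 34; tot = 35; [i=3]; res = 35; res = 43; [j=1]; res = 51; tot = 52; return 51. Both give 51.
Every one of the 504 inputs gives matching results.
verdict: equivalent


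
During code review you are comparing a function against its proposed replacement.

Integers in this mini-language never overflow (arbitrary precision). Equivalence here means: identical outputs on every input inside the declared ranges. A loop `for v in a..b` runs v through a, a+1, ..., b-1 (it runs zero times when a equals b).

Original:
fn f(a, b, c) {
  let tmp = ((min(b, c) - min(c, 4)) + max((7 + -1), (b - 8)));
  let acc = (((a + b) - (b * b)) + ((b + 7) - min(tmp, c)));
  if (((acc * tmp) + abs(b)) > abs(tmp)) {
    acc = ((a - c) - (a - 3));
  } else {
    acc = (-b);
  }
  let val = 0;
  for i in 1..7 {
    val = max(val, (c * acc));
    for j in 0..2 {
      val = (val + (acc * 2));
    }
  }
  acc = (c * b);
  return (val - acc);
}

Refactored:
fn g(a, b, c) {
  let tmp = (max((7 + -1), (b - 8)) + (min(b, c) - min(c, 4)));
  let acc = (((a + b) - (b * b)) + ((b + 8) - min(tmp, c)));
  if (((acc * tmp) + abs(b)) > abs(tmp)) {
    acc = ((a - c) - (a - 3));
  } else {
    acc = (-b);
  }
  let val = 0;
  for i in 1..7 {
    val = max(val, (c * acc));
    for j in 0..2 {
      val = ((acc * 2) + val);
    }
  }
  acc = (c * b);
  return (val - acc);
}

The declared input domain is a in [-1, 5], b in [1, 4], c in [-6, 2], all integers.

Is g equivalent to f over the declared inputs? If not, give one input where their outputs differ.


Consider the input a=-1, b=4, c=-2.
f: tmp := 6 | acc := 0 | (((acc * tmp) + abs(b)) > abs(tmp)): false | acc := -4 | val := 0 | iter i=1: | val := 8 | iter j=0: | val := 0 | iter j=1: | val := -8 | iter i=2: | val := 8 | iter j=0: | val := 0 | iter j=1: | val := -8 | iter i=3: | val := 8 | iter j=0: | val := 0 | iter j=1: | val := -8 | iter i=4: | val := 8 | iter j=0: | val := 0 | iter j=1: | val := -8 | iter i=5: | val := 8 | iter j=0: | val := 0 | iter j=1: | val := -8 | iter i=6: | val := 8 | iter j=0: | val := 0 | iter j=1: | val := -8 | acc := -8 | result 0
g: tmp := 6 | acc := 1 | (((acc * tmp) + abs(b)) > abs(tmp)): true | acc := 5 | val := 0 | iter i=1: | val := 0 | iter j=0: | val := 10 | iter j=1: | val := 20 | iter i=2: | val := 20 | iter j=0: | val := 30 | iter j=1: | val := 40 | iter i=3: | val := 40 | iter j=0: | val := 50 | iter j=1: | val := 60 | iter i=4: | val := 60 | iter j=0: | val := 70 | iter j=1: | val := 80 | iter i=5: | val := 80 | iter j=0: | val := 90 | iter j=1: | val := 100 | iter i=6: | val := 100 | iter j=0: | val := 110 | iter j=1: | val := 120 | acc := -8 | result 128
0 vs 128 — the two versions disagree here.
verdict: not equivalent; witness: a=-1, b=4, c=-2


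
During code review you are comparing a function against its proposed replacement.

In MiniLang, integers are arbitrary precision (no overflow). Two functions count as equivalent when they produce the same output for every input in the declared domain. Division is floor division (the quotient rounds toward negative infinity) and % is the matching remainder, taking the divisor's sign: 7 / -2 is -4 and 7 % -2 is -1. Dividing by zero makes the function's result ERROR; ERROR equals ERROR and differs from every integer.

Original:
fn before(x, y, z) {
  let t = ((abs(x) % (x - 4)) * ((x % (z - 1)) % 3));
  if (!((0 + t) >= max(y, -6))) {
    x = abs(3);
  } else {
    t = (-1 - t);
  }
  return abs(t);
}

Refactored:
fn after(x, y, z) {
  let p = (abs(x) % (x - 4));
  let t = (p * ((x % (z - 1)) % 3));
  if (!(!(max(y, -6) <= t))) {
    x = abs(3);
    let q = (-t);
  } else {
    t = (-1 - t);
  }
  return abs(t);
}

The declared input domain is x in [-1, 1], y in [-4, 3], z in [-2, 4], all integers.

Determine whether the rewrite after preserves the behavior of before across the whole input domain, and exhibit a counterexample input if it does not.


Consider the input x=-1, y=-4, z=-2.
before: t = -8; (!((0 + t) >= max(y, -6))) -> true; x = 3; return 8
after: p = -4; t = -8; (!(!(max(y, -6) <= t))) -> false; t = 7; return 7
8 vs 7 — the two versions disagree here.
verdict: not equivalent; witness: x=-1, y=-4, z=-2


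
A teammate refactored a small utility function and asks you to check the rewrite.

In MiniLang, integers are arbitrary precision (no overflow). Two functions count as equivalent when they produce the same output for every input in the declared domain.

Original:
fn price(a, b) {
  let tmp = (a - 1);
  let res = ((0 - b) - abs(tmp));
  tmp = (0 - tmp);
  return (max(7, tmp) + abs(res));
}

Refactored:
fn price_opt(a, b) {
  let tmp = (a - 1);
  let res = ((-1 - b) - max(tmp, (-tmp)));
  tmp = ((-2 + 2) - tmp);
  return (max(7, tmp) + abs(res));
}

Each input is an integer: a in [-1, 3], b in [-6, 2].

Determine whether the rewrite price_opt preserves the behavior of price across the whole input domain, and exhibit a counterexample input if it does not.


Not equivalent: a=-1, b=-6 separates them (11 vs 10).
price: tmp=-2, then res=4, then tmp=2, then returns 11
price_opt: tmp=-2, then res=3, then tmp=2, then returns 10
verdict: not equivalent; witness: a=-1, b=-6


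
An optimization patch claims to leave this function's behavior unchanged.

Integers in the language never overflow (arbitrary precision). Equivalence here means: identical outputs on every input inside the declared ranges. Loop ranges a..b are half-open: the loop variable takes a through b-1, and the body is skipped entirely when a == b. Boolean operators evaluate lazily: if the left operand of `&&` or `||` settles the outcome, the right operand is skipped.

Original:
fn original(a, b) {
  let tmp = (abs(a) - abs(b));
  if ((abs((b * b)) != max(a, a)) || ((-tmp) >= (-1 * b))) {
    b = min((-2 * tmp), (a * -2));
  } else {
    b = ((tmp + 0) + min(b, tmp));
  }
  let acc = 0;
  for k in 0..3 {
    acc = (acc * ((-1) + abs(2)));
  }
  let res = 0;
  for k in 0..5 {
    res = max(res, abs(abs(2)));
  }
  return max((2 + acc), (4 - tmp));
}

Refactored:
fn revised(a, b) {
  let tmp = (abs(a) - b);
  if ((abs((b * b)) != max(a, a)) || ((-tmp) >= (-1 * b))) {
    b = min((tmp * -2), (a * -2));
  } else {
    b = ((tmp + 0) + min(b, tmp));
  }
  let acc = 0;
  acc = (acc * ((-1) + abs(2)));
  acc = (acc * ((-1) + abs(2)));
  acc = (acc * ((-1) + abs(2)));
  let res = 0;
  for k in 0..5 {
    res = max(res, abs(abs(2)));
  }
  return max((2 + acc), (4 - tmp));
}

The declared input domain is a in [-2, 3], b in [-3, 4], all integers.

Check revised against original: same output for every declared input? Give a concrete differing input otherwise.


a=-2, b=-3 yields 5 from original but 2 from revised.
verdict: not equivalent; witness: a=-2, b=-3


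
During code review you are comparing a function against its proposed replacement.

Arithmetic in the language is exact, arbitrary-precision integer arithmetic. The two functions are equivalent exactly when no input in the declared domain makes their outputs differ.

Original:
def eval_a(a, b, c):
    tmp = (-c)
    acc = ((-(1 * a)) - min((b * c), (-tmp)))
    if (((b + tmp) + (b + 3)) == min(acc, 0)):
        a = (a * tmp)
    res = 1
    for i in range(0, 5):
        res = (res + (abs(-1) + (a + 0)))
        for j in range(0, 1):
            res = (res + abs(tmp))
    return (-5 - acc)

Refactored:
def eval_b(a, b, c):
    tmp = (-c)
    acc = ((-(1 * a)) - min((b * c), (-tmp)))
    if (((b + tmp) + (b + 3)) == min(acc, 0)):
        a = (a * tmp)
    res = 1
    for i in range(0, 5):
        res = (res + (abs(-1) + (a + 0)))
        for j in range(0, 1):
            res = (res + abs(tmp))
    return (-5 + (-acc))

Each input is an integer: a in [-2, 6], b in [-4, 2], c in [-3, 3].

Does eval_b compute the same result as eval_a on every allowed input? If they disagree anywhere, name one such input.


Changes here: arithmetic usage differs; the full 441-point sweep finds no disagreement.
verdict: equivalent


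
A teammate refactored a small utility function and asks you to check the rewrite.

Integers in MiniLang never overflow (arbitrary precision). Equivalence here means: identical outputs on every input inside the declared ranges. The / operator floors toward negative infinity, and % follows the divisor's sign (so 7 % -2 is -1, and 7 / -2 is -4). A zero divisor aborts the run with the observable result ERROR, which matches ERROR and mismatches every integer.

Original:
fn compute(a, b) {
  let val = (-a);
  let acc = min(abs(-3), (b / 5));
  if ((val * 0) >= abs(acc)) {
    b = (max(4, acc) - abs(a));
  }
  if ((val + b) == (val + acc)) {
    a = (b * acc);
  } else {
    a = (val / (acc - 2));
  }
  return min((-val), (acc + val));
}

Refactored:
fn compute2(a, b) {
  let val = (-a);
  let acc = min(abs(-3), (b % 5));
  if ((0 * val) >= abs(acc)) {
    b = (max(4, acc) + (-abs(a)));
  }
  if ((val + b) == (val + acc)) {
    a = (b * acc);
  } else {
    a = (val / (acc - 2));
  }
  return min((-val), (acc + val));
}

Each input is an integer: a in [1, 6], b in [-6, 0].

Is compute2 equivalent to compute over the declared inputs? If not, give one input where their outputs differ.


At a=1, b=-6: compute gives -3, compute2 gives 1.
verdict: not equivalent; witness: a=1, b=-6


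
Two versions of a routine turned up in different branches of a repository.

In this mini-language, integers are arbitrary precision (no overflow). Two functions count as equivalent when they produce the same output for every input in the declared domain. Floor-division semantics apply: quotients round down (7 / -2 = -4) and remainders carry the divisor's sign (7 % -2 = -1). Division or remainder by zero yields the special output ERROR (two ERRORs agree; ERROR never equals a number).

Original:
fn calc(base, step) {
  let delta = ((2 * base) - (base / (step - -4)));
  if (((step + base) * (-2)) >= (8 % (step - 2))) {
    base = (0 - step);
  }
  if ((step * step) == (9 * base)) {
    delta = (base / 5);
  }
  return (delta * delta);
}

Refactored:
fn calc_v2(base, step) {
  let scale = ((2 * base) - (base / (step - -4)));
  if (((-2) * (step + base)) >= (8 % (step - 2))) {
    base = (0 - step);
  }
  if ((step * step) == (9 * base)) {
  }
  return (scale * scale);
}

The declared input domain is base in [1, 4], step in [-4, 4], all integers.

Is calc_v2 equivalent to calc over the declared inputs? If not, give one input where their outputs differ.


These are not equivalent — on base=1, step=3 the outputs split (0 vs 4).
calc: delta = 2; (((step + base) * (-2)) >= (8 % (step - 2))) -> false; ((step * step) == (9 * base)) -> true; delta = 0; return 0
calc_v2: scale = 2; (((-2) * (step + base)) >= (8 % (step - 2))) -> false; ((step * step) == (9 * base)) -> true; return 4
verdict: not equivalent; witness: base=1, step=3


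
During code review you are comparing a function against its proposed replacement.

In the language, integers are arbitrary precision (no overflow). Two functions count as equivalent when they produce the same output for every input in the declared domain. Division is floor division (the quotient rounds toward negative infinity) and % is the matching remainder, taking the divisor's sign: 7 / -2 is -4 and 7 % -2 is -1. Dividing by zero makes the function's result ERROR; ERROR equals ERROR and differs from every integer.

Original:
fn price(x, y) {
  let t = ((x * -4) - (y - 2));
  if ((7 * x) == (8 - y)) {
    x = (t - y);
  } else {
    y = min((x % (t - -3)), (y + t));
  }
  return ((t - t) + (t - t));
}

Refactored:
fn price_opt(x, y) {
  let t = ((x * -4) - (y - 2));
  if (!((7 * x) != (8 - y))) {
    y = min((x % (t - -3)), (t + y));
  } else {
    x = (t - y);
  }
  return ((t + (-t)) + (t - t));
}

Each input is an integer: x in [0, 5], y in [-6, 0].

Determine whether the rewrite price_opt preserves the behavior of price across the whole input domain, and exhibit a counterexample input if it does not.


Take x=2, y=-3.
price: t := -3 | ((7 * x) == (8 - y)): false | divide-by-zero, output ERROR
price_opt: t := -3 | (!((7 * x) != (8 - y))): false | x := 0 | result 0
ERROR != 0, so the rewrite changes behavior.
verdict: not equivalent; witness: x=2, y=-3


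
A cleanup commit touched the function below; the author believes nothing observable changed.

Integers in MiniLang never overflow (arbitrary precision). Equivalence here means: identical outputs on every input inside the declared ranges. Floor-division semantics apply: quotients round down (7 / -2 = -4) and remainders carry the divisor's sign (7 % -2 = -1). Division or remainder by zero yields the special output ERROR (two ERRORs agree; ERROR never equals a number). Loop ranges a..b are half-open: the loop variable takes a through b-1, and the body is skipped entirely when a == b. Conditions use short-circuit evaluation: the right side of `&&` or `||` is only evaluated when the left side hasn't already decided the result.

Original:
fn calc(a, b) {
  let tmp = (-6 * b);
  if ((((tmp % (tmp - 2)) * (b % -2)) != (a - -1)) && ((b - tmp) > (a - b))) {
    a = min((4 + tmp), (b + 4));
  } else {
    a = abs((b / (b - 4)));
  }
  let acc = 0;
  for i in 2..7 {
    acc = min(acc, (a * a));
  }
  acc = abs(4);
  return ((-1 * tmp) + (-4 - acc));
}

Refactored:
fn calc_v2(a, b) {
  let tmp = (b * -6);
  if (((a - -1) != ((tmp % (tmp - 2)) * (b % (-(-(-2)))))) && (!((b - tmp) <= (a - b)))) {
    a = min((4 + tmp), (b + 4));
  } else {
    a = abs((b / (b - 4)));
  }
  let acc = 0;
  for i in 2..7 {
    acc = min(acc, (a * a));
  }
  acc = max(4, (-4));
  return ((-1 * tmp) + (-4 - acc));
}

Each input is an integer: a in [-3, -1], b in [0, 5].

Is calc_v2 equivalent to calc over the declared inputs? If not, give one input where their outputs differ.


This is a faithful refactor — constant usage differs; and boolean connective usage differs; and min/max/abs usage differs; and comparison usage differs, but the computed results match everywhere.
One worked example (a=-3, b=2) — calc: tmp = -12; ((((tmp % (tmp - 2)) * (b % -2)) != (a - -1)) && ((b - tmp) > (a - b))) -> true; a = -8; acc = 0; [i=2]; acc = 0; [i=3]; acc = 0; [i=4]; acc = 0; [i=5]; acc = 0; [i=6]; acc = 0; acc = 4; return 4; calc_v2: tmp = -12; (((a - -1) != ((tmp % (tmp - 2)) * (b % (-(-(-2)))))) && (!((b - tmp) <= (a - b)))) -> true; a = -8; acc = 0; [i=2]; acc = 0; [i=3]; acc = 0; [i=4]; acc = 0; [i=5]; acc = 0; [i=6]; acc = 0; acc = 4; return 4; agreement on 4.
Sweeping the whole domain (18 inputs) finds no disagreement.
verdict: equivalent


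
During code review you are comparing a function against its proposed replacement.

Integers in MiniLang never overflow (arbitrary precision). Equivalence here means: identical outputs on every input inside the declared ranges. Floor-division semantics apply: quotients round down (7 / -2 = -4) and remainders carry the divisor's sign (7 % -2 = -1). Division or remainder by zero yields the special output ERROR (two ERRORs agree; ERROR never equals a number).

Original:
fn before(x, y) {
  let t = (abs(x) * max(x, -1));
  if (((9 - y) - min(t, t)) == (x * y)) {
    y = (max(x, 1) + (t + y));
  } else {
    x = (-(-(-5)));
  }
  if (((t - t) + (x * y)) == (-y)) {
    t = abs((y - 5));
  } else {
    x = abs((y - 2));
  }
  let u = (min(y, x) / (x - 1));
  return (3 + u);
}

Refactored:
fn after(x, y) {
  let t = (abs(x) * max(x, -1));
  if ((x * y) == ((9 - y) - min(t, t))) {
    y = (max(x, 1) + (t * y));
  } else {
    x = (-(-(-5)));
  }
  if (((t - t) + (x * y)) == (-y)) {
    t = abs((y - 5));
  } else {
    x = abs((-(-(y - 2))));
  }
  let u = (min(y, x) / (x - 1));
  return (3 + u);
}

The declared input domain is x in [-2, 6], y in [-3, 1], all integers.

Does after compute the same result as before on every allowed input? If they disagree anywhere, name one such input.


There is a counterexample at x=3, y=0: 4 on one side, ERROR on the other.
before: t = 9; (((9 - y) - min(t, t)) == (x * y)) -> true; y = 12; (((t - t) + (x * y)) == (-y)) -> false; x = 10; u = 1; return 4
after: t = 9; ((x * y) == ((9 - y) - min(t, t))) -> true; y = 3; (((t - t) + (x * y)) == (-y)) -> false; x = 1; division by zero -> ERROR
verdict: not equivalent; witness: x=3, y=0


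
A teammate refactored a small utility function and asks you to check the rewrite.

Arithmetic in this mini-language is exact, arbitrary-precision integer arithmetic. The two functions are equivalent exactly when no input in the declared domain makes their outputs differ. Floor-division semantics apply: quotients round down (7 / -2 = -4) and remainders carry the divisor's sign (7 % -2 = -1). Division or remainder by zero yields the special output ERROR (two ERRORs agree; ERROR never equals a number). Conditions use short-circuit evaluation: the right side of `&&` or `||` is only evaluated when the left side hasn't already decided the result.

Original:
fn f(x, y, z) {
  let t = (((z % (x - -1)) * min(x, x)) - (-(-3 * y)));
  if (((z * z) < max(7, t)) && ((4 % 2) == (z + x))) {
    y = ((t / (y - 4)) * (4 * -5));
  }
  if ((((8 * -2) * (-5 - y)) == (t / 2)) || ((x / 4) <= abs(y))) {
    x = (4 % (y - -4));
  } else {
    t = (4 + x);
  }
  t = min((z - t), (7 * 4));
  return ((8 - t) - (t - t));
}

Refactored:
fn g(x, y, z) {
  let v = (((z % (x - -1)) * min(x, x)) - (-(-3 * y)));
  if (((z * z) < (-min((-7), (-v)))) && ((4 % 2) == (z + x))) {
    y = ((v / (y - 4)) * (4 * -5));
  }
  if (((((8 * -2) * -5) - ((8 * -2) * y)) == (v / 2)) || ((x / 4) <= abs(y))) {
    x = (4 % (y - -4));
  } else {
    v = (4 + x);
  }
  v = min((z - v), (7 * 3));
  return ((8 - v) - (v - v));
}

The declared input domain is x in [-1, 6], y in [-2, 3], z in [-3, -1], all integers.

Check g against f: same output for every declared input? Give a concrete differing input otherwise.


Although `4` became `3`, no input in the stated domain can expose it.
Tracing x=2, y=0, z=-2: f: t=2, then (((z * z) < max(7, t)) && ((4 % 2) == (z + x))) is true, then y=20, then ((((8 * -2) * (-5 - y)) == (t / 2)) || ((x / 4) <= abs(y))) is true, then x=4, then t=-4, then returns 12 | g: v=2, then (((z * z) < (-min((-7), (-v)))) && ((4 % 2) == (z + x))) is true, then y=20, then (((((8 * -2) * -5) - ((8 * -2) * y)) == (v / 2)) || ((x / 4) <= abs(y))) is true, then x=4, then v=-4, then returns 12 — matching result 12.
An exhaustive pass over the 144 declared inputs shows identical outputs.
verdict: equivalent


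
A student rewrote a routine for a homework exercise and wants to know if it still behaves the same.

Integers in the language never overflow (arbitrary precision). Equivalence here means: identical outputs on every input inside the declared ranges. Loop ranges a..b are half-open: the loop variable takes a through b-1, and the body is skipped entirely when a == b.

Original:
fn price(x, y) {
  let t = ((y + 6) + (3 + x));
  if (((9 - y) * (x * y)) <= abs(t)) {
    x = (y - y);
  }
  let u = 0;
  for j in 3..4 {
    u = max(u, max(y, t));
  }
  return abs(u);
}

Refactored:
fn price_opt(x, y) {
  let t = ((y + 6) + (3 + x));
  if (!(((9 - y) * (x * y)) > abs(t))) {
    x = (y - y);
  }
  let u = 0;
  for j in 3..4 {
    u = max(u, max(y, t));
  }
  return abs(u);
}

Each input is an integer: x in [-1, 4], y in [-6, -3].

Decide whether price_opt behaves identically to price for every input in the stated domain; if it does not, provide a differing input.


The two versions differ — the changes include comparison usage differs; also boolean connective usage differs.
Tracing x=4, y=-6: price: t := 7 | (((9 - y) * (x * y)) <= abs(t)): true | x := 0 | u := 0 | iter j=3: | u := 7 | result 7 | price_opt: t := 7 | (!(((9 - y) * (x * y)) > abs(t))): true | x := 0 | u := 0 | iter j=3: | u := 7 | result 7 — matching result 7.
Sweeping the whole domain (24 inputs) finds no disagreement.
verdict: equivalent


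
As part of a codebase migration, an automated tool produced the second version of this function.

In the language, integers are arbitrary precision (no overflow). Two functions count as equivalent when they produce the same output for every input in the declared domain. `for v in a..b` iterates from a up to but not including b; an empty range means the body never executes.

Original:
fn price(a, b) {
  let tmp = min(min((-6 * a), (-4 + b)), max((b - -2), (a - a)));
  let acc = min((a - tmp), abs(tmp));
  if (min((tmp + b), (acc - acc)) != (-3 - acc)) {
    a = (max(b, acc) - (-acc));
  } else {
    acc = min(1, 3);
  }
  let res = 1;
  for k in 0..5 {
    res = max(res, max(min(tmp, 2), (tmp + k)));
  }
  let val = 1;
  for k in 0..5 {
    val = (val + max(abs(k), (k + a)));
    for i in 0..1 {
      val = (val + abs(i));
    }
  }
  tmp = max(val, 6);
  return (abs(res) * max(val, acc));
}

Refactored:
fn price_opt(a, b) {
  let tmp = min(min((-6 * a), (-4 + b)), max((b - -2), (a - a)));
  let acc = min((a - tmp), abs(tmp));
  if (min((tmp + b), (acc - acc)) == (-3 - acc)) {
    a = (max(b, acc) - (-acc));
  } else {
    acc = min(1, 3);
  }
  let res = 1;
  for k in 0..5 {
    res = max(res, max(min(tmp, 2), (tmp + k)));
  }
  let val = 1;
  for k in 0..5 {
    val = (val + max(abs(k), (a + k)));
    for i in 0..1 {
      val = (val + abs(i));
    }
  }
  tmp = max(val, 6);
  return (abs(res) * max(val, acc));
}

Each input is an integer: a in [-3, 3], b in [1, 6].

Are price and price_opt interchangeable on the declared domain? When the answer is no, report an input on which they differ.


The rewrite breaks on a=-3, b=1, where the results are 16 and 11.
price: tmp = -3; acc = 0; (min((tmp + b), (acc - acc)) != (-3 - acc)) -> true; a = 1; res = 1; [k=0]; res = 1; [k=1]; res = 1; [k=2]; res = 1; [k=3]; res = 1; [k=4]; res = 1; val = 1; [k=0]; val = 2; [i=0]; val = 2; [k=1]; val = 4; [i=0]; val = 4; [k=2]; val = 7; [i=0]; val = 7; [k=3]; val = 11; [i=0]; val = 11; [k=4]; val = 16; [i=0]; val = 16; tmp = 16; return 16
price_opt: tmp = -3; acc = 0; (min((tmp + b), (acc - acc)) == (-3 - acc)) -> false; acc = 1; res = 1; [k=0]; res = 1; [k=1]; res = 1; [k=2]; res = 1; [k=3]; res = 1; [k=4]; res = 1; val = 1; [k=0]; val = 1; [i=0]; val = 1; [k=1]; val = 2; [i=0]; val = 2; [k=2]; val = 4; [i=0]; val = 4; [k=3]; val = 7; [i=0]; val = 7; [k=4]; val = 11; [i=0]; val = 11; tmp = 11; return 11
verdict: not equivalent; witness: a=-3, b=1


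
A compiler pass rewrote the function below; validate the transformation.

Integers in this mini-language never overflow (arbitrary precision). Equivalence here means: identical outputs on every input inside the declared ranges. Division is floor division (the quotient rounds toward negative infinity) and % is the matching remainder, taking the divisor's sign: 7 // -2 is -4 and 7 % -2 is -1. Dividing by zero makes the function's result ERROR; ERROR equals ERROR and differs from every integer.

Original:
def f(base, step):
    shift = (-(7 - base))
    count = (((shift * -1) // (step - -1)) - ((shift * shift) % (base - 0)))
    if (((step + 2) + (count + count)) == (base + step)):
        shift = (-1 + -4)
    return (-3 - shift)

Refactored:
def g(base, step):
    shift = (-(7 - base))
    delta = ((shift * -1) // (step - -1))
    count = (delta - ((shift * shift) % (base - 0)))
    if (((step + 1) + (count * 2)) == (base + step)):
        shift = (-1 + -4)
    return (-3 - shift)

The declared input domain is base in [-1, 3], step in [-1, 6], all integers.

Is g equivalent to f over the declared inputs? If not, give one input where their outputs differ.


base=1, step=6 yields 3 from f but 2 from g.
verdict: not equivalent; witness: base=1, step=6


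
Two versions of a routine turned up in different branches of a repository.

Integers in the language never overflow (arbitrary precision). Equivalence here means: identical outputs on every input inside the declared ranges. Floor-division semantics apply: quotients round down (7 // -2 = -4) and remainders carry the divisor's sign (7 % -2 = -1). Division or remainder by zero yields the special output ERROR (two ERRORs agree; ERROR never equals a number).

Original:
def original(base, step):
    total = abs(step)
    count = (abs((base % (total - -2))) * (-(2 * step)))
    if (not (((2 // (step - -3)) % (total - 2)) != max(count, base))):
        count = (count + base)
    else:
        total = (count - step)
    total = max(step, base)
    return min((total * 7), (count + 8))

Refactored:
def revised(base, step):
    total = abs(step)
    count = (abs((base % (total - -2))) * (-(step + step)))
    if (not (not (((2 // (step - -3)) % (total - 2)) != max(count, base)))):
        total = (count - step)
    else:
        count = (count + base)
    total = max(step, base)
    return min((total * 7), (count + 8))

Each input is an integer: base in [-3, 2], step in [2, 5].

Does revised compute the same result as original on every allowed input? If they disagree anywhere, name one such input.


Differences: boolean connective usage differs; also arithmetic usage differs; also constant usage differs — yet all 24 inputs agree.
verdict: equivalent


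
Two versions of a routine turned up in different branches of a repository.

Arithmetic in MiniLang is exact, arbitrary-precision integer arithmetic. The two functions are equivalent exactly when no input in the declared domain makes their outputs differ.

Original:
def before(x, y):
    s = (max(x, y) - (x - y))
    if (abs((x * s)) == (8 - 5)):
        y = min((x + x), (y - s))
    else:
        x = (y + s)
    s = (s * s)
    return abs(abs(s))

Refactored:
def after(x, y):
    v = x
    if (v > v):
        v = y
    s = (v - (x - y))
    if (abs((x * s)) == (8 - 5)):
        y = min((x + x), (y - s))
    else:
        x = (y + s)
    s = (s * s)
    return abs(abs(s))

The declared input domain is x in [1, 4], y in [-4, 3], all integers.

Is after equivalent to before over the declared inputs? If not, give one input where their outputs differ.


Evaluate both at x=1, y=2.
before: s becomes 3; next (abs((x * s)) == (8 - 5)) evaluates to true; next y becomes -1; next s becomes 9; next final value 9
after: v becomes 1; next (v > v) evaluates to false; next s becomes 2; next (abs((x * s)) == (8 - 5)) evaluates to false; next x becomes 4; next s becomes 4; next final value 4
9 against 4: the behavior changed.
verdict: not equivalent; witness: x=1, y=2


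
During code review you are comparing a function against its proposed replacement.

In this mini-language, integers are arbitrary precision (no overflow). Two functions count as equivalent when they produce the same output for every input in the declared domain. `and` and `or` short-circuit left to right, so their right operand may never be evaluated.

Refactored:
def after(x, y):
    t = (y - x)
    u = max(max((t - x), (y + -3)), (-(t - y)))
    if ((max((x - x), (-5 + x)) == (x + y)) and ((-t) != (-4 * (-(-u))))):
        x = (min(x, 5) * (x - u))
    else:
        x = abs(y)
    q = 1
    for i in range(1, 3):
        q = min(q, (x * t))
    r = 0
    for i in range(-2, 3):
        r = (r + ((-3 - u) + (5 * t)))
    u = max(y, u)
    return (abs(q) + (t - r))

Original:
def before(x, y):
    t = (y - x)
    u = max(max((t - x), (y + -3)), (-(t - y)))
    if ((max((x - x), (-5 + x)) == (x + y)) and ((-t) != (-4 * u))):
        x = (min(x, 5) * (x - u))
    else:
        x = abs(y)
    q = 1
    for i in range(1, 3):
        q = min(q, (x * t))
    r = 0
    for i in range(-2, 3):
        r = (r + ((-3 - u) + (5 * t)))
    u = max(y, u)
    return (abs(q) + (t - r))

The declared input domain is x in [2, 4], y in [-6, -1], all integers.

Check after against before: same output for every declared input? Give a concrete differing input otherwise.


Comparing the listings, the differences include: same computation, different form.
As a probe, take x=3, y=-6: before runs t=-9, then u=3, then ((max((x - x), (-5 + x)) == (x + y)) and ((-t) != (-4 * u))) is false, then x=6, then q=1, then (i=1), then q=-54, then (i=2), then q=-54, then r=0, then (i=-2), then r=-51, then (i=-1), then r=-102, then (i=0), then r=-153, then (i=1), then r=-204, then (i=2), then r=-255, then u=3, then returns 300; after runs t=-9, then u=3, then ((max((x - x), (-5 + x)) == (x + y)) and ((-t) != (-4 * (-(-u))))) is false, then x=6, then q=1, then (i=1), then q=-54, then (i=2), then q=-54, then r=0, then (i=-2), then r=-51, then (i=-1), then r=-102, then (i=0), then r=-153, then (i=1), then r=-204, then (i=2), then r=-255, then u=3, then returns 300; both end at 300.
Checked all 18 inputs in the declared domain: the outputs agree on every one.
verdict: equivalent


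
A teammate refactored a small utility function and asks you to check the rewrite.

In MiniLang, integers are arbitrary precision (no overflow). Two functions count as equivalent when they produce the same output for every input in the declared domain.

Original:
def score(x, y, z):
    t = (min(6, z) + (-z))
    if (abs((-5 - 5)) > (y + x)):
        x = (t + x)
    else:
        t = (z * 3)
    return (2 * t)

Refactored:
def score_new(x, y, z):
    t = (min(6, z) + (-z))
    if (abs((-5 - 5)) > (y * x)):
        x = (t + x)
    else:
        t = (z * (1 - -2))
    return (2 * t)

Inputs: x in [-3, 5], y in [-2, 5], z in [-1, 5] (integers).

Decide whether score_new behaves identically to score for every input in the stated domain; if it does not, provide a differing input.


There is a counterexample at x=2, y=5, z=-1: 0 on one side, -6 on the other.
score: t becomes 0; next (abs((-5 - 5)) > (y + x)) evaluates to true; next x becomes 2; next final value 0
score_new: t becomes 0; next (abs((-5 - 5)) > (y * x)) evaluates to false; next t becomes -3; next final value -6
verdict: not equivalent; witness: x=2, y=5, z=-1


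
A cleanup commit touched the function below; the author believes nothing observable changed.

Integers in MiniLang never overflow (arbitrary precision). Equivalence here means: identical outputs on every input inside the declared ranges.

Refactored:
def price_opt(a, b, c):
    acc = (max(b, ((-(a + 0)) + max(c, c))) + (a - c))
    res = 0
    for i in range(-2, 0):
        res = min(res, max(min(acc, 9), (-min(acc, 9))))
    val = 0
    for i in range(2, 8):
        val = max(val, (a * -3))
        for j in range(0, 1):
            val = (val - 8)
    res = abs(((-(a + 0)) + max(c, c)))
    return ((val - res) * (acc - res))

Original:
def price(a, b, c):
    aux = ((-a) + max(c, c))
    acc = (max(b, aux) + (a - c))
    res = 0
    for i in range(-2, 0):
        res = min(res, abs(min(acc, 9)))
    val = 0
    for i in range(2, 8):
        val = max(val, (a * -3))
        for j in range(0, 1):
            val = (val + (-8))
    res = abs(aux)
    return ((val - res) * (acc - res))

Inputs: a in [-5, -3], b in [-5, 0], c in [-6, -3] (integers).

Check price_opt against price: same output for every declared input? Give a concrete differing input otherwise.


Reading the diff, among the changes: constant usage differs; min/max/abs usage differs; local variable names differ; statement counts differ; arithmetic usage differs.
As a probe, take a=-5, b=-2, c=-3: price runs aux=2, then acc=0, then res=0, then (i=-2), then res=0, then (i=-1), then res=0, then val=0, then (i=2), then val=15, then (j=0), then val=7, then (i=3), then val=15, then (j=0), then val=7, then (i=4), then val=15, then (j=0), then val=7, then (i=5), then val=15, then (j=0), then val=7, then (i=6), then val=15, then (j=0), then val=7, then (i=7), then val=15, then (j=0), then val=7, then res=2, then returns -10; price_opt runs acc=0, then res=0, then (i=-2), then res=0, then (i=-1), then res=0, then val=0, then (i=2), then val=15, then (j=0), then val=7, then (i=3), then val=15, then (j=0), then val=7, then (i=4), then val=15, then (j=0), then val=7, then (i=5), then val=15, then (j=0), then val=7, then (i=6), then val=15, then (j=0), then val=7, then (i=7), then val=15, then (j=0), then val=7, then res=2, then returns -10; both end at -10.
Every one of the 72 inputs gives matching results.
verdict: equivalent
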